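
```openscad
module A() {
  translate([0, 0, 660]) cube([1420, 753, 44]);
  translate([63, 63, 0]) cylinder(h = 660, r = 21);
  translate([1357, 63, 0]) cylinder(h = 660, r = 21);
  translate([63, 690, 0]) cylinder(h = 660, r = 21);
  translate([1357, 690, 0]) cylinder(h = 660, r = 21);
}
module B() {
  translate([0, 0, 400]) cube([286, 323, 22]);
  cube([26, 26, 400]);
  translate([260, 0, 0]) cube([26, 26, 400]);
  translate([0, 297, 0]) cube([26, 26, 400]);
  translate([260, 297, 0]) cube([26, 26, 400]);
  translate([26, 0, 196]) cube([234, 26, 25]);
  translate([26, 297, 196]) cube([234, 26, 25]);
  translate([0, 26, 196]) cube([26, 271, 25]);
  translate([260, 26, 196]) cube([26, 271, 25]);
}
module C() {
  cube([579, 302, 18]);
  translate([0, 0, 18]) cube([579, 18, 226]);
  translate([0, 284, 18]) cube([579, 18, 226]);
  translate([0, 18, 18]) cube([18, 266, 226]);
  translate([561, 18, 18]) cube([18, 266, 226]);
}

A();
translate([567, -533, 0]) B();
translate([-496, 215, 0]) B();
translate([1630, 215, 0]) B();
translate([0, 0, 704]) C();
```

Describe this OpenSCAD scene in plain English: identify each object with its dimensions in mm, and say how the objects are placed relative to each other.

A is a rectangular dining table. The top is 1420×753×44 mm with its upper surface at z = 704 mm. It stands on four round legs of 42 mm diameter, each leg's bounding box inset 42 mm from the nearest pair of top edges, running from the floor to the underside of the top.

B is a four-legged stool. The seat is 286×323 mm, 22 mm thick, top at z = 422 mm. It stands on four square legs, each 26×26 mm in cross-section, from z = 0 to the seat underside, each flush with a corner of the seat. Four stretchers, 26 mm wide and 25 mm tall, connect adjacent legs with their undersides at z = 196 mm, each running between the inner faces of the legs it joins and aligned with the legs' outer faces on the other axis.

C is an open-topped rectangular box: outside dimensions 579×302×244 mm, with a uniform wall and base thickness of 18 mm. The base is a full 579×302 slab on the floor; four walls sit on top of the base. The front and back walls (the −y and +y sides) span the full width; the two side walls fit between them.

Three stools sit around the table at the −y, −x, +x sides. The open box is on top of the table.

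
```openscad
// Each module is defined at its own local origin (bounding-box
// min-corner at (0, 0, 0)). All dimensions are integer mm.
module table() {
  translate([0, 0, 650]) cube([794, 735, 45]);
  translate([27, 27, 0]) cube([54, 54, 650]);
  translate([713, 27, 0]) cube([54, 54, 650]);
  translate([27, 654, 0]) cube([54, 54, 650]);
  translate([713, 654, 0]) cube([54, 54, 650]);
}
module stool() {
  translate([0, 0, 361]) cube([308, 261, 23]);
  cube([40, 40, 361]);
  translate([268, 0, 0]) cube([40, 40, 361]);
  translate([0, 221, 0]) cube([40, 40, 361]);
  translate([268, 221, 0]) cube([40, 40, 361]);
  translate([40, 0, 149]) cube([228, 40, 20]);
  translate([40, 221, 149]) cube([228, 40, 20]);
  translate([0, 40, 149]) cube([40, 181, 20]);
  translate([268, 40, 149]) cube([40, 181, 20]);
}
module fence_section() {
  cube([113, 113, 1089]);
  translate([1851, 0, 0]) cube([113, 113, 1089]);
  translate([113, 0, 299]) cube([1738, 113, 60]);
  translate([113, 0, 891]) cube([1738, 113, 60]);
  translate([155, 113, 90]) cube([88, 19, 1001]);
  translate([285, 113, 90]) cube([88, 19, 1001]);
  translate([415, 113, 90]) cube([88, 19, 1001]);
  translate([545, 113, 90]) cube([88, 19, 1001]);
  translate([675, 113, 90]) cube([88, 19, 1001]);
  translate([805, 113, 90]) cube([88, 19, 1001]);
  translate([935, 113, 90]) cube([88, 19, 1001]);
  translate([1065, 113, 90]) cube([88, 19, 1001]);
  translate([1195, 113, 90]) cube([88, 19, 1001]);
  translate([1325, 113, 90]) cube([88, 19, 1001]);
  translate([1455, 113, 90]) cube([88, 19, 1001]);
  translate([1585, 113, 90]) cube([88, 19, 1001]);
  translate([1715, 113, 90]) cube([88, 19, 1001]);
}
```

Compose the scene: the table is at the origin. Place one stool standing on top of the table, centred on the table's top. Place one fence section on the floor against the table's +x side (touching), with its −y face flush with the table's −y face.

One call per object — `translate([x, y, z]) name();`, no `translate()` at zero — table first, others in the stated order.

table();
translate([243, 237, 695]) stool();
translate([794, 0, 0]) fence_section();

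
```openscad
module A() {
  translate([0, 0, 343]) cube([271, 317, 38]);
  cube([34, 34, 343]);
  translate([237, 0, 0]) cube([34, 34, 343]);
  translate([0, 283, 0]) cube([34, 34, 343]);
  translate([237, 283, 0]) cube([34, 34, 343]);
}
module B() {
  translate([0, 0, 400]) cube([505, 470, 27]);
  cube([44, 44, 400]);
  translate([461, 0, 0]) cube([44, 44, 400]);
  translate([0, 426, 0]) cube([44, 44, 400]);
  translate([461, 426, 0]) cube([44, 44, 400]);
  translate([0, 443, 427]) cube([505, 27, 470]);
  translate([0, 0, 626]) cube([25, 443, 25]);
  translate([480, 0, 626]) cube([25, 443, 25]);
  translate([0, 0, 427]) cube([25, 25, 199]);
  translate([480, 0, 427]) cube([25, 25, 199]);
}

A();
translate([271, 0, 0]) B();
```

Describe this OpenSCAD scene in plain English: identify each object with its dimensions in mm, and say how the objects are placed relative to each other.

A is a four-legged stool. The seat is 271×317 mm, 38 mm thick, top at z = 381 mm. It stands on four square legs, each 34×34 mm in cross-section, from z = 0 to the seat underside, each flush with a corner of the seat.

B is a chair: 505×470 mm seat, 27 mm thick, top at z = 427 mm, on four 44 mm square corner legs flush with the seat edges. A 27 mm thick backrest slab spans the full seat width, extending 470 mm above the seat top, its back face flush with the seat's +y edge. Two armrests of 25×25 mm section run along each side from the seat's front edge to the front of the backrest, top faces 224 mm above the seat top and outer faces flush with the seat's x-edges; a 25×25 mm post under the front of each armrest stands on the seat at the front corner.

The chair is against the stool's +x side, with their −y faces flush.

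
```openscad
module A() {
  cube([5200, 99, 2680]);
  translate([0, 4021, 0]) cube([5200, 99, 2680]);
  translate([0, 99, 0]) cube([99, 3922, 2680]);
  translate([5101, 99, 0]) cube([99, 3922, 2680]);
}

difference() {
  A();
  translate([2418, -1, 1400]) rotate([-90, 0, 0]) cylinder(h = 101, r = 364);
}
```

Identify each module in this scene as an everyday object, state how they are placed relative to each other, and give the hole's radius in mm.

The subtracted cylinder has r = 364 mm.

A is a house frame. The house frame has a circular hole through its front wall. The hole's radius is 364 mm.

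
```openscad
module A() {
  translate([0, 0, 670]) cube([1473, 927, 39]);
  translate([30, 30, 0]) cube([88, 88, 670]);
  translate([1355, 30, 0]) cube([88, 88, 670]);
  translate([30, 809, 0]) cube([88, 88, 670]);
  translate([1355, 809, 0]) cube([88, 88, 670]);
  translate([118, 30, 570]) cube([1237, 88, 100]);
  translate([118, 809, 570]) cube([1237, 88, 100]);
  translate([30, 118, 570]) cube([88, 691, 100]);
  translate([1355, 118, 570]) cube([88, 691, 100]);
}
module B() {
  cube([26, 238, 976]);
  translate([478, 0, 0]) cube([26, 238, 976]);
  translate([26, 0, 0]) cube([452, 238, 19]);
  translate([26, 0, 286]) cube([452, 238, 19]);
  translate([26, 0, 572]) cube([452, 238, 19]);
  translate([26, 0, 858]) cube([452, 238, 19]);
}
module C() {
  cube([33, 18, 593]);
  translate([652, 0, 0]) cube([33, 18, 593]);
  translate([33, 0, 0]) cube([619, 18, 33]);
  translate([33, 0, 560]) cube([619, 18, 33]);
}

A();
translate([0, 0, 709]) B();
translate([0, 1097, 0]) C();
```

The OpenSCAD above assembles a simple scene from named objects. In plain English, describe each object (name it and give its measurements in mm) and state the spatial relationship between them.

A is a table with a 1473×927 mm rectangular top, 39 mm thick, top surface at z = 709 mm, supported by four 88×88 mm square legs, each inset 30 mm from the nearest pair of top edges, running from the floor. Four apron rails, 88 mm thick and 100 mm tall, run between adjacent legs with their top edges flush with the underside of the top and their outer faces flush with the legs' outer faces.

B is a bookshelf 504 mm wide overall, 238 mm deep and 976 mm tall. The two sides are 26 mm thick vertical panels. 4 horizontal shelves of 19 mm thickness span between the inner faces of the sides; the lowest shelf sits on the floor and shelves are stacked with a clear vertical gap of 267 mm between each pair.

C is a rectangular picture frame lying in the x–z plane (depth along y). The opening is 619 mm wide (x) by 527 mm tall (z), surrounded by a border 33 mm wide on all four sides. The frame is 18 mm deep and is made of two full-height vertical stiles with two horizontal rails fitted between them.

The bookshelf is on top of the table. The picture frame is on the floor beside the table on its +y side.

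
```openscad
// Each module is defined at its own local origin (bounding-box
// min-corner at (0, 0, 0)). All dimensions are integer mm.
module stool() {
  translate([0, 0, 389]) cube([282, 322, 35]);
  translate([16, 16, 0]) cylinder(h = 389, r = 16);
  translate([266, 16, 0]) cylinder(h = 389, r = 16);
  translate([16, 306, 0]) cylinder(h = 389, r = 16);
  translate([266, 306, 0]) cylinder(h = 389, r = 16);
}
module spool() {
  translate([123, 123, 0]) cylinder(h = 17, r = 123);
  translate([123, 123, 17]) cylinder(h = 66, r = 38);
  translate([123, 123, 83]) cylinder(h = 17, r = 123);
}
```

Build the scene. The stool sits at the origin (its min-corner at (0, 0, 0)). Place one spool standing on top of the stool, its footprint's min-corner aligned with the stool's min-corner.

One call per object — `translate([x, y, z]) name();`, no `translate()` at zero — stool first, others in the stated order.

stool();
translate([0, 0, 424]) spool();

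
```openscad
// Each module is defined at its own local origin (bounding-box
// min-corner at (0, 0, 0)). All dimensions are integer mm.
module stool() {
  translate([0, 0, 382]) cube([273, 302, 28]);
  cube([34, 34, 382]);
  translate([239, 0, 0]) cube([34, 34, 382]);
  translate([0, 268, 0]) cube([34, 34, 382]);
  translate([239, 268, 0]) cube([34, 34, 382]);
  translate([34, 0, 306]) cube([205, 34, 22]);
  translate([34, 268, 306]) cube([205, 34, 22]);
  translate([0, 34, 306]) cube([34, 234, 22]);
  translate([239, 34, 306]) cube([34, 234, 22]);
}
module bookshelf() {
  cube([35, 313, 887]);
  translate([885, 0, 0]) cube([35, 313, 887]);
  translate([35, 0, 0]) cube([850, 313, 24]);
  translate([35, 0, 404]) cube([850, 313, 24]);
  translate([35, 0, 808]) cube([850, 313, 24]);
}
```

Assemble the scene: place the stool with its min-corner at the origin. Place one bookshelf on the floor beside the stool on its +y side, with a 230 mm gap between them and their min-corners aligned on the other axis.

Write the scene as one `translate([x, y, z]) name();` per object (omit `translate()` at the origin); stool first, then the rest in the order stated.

stool();
translate([0, 532, 0]) bookshelf();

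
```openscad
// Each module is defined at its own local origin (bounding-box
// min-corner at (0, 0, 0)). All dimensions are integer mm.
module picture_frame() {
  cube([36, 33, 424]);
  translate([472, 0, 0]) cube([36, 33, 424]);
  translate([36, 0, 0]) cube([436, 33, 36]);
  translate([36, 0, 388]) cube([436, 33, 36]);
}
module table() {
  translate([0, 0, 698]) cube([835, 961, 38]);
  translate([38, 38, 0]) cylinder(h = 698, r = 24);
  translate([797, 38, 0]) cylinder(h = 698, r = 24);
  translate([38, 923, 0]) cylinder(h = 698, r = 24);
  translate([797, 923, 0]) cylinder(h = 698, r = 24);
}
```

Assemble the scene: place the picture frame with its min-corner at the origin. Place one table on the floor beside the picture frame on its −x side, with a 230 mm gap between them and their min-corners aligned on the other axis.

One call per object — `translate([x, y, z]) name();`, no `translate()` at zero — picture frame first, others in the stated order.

picture_frame();
translate([-1065, 0, 0]) table();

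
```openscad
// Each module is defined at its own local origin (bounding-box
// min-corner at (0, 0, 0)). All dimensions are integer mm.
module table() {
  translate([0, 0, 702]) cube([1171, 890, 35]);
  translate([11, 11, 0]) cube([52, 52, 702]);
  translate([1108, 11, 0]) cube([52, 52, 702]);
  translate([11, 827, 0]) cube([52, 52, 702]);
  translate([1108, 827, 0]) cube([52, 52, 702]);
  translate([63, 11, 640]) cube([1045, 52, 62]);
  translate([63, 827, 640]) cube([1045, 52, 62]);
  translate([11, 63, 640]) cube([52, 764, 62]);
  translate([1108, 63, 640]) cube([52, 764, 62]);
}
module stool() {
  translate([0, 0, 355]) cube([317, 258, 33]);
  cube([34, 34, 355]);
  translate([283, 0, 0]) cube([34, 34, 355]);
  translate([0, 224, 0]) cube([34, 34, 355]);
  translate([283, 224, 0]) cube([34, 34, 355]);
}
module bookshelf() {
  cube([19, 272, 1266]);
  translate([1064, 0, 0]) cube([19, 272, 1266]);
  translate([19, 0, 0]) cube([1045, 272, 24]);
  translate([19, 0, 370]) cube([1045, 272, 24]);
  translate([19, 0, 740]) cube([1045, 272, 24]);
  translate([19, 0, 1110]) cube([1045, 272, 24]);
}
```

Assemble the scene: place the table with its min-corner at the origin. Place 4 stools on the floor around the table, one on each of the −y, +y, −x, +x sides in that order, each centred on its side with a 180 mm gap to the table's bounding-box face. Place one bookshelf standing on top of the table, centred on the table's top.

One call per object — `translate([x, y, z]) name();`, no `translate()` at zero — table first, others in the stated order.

table();
translate([427, -438, 0]) stool();
translate([427, 1070, 0]) stool();
translate([-497, 316, 0]) stool();
translate([1351, 316, 0]) stool();
translate([44, 309, 737]) bookshelf();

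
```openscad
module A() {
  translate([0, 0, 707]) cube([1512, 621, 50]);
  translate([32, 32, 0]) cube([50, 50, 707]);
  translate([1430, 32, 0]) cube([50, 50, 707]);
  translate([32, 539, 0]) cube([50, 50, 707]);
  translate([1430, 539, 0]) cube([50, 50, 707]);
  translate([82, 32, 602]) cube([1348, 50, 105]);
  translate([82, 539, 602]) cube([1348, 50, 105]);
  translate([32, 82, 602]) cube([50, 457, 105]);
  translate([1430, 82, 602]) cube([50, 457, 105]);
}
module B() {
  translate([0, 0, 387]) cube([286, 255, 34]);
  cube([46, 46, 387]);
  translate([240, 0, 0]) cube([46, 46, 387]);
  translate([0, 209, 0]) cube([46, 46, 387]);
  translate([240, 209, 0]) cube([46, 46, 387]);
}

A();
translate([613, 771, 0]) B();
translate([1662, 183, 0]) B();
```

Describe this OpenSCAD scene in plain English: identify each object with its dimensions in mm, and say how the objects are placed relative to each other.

A is a table: top 1512 mm (x) × 621 mm (y), 50 mm thick, upper face at z = 757 mm, on four 50×50 mm square legs, each inset 32 mm from the nearest pair of top edges, running from z = 0 to the bottom of the top. Four apron rails, 50 mm thick and 105 mm tall, run between adjacent legs with their top edges flush with the underside of the top and their outer faces flush with the legs' outer faces.

B is a four-legged stool. The seat is 286×255 mm, 34 mm thick, top at z = 421 mm. It stands on four square legs, each 46×46 mm in cross-section, from z = 0 to the seat underside, each flush with a corner of the seat.

Two stools sit around the table at the +y, +x sides.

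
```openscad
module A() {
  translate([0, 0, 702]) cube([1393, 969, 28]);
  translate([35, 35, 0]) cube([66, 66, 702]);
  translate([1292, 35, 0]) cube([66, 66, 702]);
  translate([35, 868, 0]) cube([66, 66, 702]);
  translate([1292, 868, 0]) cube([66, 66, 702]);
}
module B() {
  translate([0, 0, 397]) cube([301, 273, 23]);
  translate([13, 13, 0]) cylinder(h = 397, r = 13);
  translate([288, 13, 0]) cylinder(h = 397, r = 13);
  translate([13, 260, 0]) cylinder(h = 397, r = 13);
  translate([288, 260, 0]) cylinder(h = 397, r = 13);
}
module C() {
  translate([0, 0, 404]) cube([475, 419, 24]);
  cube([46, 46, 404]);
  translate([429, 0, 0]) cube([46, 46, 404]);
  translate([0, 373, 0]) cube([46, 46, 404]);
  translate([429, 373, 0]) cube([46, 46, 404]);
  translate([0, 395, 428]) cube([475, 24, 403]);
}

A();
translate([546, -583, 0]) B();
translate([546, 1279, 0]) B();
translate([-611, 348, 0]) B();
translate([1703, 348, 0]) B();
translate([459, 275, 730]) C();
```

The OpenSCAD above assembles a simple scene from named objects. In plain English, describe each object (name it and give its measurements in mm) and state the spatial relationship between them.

A is a table with a 1393×969 mm rectangular top, 28 mm thick, top surface at z = 730 mm, supported by four 66×66 mm square legs, each inset 35 mm from the nearest pair of top edges, running from the floor.

B is a four-legged stool. The seat is 301×273 mm, 23 mm thick, top at z = 420 mm. It stands on four round legs, each 26 mm in diameter, from z = 0 to the seat underside, each leg's axis is inset half a diameter from the nearest pair of seat edges (so the leg's bounding box is flush with the corner).

C is a chair: 475×419 mm seat, 24 mm thick, top at z = 428 mm, on four 46 mm square corner legs flush with the seat edges. A 24 mm thick backrest slab spans the full seat width, extending 403 mm above the seat top, its back face flush with the seat's +y edge.

Four stools sit around the table at the −y, +y, −x, +x sides. The chair is on top of the table, centred.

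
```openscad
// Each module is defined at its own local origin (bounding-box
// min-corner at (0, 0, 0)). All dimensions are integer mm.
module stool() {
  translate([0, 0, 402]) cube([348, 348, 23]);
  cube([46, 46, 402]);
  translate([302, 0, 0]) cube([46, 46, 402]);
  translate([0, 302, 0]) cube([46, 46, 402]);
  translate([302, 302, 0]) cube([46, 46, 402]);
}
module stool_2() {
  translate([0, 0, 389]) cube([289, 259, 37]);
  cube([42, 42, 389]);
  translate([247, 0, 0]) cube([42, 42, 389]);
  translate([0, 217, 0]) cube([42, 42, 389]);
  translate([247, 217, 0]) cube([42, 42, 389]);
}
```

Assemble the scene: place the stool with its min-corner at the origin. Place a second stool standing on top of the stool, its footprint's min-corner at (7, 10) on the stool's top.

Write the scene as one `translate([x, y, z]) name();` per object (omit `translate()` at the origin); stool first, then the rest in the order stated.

stool();
translate([7, 10, 425]) stool_2();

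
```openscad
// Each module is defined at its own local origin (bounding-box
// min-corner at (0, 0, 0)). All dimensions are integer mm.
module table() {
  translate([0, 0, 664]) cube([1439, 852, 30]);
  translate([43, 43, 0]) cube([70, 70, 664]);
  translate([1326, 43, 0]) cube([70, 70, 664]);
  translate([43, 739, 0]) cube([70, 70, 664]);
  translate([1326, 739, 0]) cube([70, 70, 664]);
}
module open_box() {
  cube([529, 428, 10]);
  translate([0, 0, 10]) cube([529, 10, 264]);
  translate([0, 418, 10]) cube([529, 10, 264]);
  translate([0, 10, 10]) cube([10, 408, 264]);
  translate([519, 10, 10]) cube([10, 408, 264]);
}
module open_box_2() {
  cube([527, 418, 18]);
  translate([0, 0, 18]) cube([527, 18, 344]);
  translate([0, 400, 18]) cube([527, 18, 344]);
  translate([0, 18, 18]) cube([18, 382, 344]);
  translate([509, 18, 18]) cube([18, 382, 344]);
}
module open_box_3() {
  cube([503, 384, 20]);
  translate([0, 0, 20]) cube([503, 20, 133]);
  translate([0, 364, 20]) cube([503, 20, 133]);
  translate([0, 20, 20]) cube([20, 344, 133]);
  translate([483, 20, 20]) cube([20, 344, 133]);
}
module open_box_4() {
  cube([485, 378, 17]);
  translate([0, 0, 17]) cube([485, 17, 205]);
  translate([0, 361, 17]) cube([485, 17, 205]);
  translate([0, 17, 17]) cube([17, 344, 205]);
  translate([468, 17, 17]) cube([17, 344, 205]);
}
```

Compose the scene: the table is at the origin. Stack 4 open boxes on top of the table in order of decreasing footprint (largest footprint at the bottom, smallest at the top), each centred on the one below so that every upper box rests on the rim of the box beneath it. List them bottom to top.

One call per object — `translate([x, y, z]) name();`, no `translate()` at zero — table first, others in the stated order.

table();
translate([455, 212, 694]) open_box();
translate([456, 217, 968]) open_box_2();
translate([468, 234, 1330]) open_box_3();
translate([477, 237, 1483]) open_box_4();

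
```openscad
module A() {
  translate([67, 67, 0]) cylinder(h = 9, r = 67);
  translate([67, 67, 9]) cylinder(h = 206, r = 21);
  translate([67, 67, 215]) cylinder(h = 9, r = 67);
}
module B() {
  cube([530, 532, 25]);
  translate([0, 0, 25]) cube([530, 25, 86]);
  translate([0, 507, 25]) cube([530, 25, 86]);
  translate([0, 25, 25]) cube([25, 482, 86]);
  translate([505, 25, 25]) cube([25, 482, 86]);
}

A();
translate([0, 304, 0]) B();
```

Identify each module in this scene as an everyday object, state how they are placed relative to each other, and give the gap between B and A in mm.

A is a spool. B is an open box. The open box is on the floor beside the spool on its +y side. The gap between the open box and the spool is 170 mm.

The open box's nearest face is 170 mm from the spool's +y face.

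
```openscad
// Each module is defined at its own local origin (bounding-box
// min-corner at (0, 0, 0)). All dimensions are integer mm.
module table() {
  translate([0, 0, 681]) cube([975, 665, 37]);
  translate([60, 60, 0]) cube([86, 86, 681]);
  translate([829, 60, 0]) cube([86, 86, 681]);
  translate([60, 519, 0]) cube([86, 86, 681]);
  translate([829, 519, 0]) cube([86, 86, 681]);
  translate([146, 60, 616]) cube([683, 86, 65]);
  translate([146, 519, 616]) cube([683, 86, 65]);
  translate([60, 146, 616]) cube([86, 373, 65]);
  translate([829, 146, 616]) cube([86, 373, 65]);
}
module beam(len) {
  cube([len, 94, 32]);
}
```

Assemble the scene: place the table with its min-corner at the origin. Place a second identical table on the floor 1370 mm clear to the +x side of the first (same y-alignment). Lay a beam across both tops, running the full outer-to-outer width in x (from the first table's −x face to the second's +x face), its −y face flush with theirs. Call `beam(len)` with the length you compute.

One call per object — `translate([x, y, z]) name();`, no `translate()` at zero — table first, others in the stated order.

table();
translate([2345, 0, 0]) table();
translate([0, 0, 718]) beam(3320);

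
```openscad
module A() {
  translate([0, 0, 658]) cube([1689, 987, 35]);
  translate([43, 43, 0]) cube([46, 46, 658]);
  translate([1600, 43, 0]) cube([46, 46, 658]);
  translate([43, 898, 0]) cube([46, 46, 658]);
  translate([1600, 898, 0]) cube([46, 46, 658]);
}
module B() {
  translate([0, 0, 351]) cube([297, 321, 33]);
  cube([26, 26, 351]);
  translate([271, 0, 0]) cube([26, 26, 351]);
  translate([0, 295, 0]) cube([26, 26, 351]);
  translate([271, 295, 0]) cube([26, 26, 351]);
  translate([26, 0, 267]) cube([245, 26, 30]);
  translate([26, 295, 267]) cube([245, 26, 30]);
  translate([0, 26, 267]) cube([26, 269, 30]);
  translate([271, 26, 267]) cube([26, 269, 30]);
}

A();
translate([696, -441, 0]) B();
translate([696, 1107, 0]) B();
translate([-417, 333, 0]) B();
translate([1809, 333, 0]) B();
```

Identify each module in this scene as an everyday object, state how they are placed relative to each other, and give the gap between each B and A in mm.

Each stool's nearest face is 120 mm from the table's bounding box.

A is a table. B is a stool. Four stools sit around the table at the −y, +y, −x, +x sides. The gap between each stool and the table is 120 mm.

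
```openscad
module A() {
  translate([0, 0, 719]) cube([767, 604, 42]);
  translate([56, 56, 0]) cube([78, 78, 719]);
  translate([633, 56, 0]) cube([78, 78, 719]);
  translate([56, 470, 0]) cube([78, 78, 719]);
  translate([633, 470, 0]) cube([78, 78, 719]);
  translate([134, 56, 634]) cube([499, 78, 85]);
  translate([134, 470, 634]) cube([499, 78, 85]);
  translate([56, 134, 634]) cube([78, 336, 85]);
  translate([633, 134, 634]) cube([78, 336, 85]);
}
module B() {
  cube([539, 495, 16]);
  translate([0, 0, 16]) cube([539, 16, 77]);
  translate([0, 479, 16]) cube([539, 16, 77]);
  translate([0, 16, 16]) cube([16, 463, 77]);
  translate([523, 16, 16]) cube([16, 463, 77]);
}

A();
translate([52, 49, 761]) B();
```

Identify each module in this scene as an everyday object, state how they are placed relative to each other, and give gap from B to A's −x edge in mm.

A is a table. B is an open box. The open box is on top of the table. The gap from the open box to the table's −x edge is 52 mm.

The open box's min-x is at 52; the table's min-x is 0; gap = 52 mm.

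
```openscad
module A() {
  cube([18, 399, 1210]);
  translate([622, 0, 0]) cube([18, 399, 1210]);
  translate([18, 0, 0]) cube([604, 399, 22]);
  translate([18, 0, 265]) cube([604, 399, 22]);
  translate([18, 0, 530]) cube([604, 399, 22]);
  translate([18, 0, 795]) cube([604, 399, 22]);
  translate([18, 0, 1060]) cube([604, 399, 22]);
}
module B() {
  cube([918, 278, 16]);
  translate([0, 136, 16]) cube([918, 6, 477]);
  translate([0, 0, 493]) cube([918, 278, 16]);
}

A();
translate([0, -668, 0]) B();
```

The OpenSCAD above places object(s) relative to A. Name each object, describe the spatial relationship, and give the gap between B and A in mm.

A is a bookshelf. B is an I-beam. The I-beam is on the floor beside the bookshelf on its −y side. The gap between the I-beam and the bookshelf is 390 mm.

The I-beam's nearest face is 390 mm from the bookshelf's −y face.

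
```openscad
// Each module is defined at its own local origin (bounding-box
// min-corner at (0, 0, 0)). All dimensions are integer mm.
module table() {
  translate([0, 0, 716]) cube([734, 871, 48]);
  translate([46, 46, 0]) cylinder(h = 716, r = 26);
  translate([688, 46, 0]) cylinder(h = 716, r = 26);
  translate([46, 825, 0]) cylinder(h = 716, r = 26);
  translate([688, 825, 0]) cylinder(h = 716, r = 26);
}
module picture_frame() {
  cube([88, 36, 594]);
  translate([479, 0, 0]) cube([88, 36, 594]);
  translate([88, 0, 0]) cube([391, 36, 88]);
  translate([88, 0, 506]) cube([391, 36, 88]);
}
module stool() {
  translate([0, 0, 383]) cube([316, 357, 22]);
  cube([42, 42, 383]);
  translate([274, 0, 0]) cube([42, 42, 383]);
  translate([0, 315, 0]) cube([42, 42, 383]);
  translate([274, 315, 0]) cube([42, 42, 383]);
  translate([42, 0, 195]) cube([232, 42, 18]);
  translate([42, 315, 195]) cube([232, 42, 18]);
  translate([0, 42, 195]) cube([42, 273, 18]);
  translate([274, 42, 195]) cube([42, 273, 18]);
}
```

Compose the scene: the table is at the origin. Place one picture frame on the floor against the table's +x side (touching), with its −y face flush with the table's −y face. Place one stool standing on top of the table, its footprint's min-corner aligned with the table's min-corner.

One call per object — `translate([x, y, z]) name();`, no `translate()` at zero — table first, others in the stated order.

table();
translate([734, 0, 0]) picture_frame();
translate([0, 0, 764]) stool();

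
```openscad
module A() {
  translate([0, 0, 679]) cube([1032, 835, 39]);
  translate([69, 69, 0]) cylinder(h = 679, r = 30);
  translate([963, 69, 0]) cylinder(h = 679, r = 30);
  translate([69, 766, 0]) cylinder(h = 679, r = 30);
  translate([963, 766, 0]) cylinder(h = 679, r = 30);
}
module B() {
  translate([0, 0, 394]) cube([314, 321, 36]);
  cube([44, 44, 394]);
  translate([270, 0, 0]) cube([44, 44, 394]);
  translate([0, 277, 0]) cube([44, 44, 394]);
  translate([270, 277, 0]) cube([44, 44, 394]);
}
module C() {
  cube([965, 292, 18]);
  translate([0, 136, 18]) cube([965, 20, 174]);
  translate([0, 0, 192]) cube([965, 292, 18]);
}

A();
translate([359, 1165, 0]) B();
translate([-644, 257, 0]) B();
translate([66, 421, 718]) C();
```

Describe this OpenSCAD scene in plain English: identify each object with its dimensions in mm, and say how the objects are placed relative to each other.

A is a table: top 1032 mm (x) × 835 mm (y), 39 mm thick, upper face at z = 718 mm, on four round legs of 60 mm diameter, each leg's bounding box inset 39 mm from the nearest pair of top edges, running from z = 0 to the bottom of the top.

B is a four-legged stool. The seat is 314×321 mm, 36 mm thick, top at z = 430 mm. It stands on four square legs, each 44×44 mm in cross-section, from z = 0 to the seat underside, each flush with a corner of the seat.

C is an I-beam lying along x, 965 mm long. Overall section height 210 mm. Two flanges 292 mm wide (y) and 18 mm thick, one on the floor and one at the top; a web 20 mm thick runs between them, centred on the flange width.

Two stools sit around the table at the +y, −x sides. The I-beam is on top of the table.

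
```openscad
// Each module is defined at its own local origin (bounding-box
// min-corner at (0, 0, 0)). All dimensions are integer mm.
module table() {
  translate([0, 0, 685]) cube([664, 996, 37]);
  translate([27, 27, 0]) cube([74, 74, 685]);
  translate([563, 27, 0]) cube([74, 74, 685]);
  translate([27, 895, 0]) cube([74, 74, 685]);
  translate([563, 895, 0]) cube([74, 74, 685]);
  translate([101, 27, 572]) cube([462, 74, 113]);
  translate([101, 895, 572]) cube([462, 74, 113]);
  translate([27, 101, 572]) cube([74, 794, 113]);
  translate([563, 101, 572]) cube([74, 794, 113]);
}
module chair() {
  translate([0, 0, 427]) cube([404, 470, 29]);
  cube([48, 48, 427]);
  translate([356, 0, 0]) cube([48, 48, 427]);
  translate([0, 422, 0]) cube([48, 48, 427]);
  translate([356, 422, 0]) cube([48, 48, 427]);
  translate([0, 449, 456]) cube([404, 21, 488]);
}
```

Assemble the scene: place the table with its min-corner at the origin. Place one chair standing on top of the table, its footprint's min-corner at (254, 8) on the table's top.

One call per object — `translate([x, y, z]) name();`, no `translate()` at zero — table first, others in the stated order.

table();
translate([254, 8, 722]) chair();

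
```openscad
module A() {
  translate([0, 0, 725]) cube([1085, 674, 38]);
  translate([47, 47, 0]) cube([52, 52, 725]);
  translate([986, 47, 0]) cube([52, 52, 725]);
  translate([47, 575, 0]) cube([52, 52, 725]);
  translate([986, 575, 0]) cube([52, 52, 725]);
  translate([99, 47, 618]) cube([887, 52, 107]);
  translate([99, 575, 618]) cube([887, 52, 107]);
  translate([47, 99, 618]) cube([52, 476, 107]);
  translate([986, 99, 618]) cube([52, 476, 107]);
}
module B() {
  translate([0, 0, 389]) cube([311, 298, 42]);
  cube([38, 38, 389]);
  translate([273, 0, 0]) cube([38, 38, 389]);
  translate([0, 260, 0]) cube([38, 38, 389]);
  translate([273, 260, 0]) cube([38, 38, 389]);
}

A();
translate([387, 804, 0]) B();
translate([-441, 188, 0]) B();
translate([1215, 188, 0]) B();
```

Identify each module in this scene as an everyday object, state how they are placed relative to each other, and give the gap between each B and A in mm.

A is a table. B is a stool. Three stools sit around the table at the +y, −x, +x sides. The gap between each stool and the table is 130 mm.

Each stool's nearest face is 130 mm from the table's bounding box.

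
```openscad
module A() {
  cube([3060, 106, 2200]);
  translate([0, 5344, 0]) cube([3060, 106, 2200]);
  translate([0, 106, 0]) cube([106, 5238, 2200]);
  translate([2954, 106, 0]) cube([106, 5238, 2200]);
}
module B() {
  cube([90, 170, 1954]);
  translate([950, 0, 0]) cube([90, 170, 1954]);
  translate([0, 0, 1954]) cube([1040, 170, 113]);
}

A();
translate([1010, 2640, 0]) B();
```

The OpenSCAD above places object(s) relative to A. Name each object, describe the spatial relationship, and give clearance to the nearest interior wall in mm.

A is a house frame. B is a door frame. The door frame sits inside the house frame, centred. The clearance to the nearest interior wall is 904 mm.

Clearances: x = 904, y = 2534; minimum 904 mm.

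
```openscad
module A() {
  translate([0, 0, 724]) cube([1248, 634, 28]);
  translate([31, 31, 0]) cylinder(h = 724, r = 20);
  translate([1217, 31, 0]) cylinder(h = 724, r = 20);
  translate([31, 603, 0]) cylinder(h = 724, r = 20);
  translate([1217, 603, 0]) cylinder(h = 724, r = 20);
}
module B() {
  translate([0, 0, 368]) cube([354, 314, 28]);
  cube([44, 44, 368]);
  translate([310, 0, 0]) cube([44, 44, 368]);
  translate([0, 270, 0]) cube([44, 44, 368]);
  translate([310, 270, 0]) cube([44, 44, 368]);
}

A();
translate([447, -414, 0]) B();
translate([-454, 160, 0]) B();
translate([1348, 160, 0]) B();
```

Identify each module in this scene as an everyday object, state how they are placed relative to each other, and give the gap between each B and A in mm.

Each stool's nearest face is 100 mm from the table's bounding box.

A is a table. B is a stool. Three stools sit around the table at the −y, −x, +x sides. The gap between each stool and the table is 100 mm.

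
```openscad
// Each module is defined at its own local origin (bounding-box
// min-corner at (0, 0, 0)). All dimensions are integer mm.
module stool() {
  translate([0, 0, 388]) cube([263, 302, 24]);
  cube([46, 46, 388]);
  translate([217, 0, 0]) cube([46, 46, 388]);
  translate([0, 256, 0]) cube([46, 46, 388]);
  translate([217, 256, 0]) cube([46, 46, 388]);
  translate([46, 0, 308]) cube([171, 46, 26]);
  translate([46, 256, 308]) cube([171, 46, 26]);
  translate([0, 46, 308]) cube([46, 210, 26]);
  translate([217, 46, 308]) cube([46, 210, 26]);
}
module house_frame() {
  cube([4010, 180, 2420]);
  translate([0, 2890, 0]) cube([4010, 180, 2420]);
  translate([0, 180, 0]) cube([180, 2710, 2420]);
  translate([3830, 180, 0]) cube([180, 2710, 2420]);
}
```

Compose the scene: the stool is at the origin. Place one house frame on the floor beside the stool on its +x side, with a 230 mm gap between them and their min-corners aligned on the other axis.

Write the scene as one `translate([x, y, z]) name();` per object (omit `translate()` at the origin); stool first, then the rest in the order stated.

stool();
translate([493, 0, 0]) house_frame();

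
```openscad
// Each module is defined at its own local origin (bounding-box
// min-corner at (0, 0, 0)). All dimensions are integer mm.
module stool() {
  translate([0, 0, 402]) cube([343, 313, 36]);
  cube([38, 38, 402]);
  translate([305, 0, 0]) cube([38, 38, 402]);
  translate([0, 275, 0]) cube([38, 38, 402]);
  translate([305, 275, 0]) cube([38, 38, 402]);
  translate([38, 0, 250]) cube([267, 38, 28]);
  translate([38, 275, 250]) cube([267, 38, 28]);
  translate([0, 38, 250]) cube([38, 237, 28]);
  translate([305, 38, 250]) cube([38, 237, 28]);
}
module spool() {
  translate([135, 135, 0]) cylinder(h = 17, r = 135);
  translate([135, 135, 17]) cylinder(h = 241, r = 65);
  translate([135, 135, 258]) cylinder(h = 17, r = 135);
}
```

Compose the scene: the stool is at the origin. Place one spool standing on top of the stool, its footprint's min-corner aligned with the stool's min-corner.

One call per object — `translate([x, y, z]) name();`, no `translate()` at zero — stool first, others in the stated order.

stool();
translate([0, 0, 438]) spool();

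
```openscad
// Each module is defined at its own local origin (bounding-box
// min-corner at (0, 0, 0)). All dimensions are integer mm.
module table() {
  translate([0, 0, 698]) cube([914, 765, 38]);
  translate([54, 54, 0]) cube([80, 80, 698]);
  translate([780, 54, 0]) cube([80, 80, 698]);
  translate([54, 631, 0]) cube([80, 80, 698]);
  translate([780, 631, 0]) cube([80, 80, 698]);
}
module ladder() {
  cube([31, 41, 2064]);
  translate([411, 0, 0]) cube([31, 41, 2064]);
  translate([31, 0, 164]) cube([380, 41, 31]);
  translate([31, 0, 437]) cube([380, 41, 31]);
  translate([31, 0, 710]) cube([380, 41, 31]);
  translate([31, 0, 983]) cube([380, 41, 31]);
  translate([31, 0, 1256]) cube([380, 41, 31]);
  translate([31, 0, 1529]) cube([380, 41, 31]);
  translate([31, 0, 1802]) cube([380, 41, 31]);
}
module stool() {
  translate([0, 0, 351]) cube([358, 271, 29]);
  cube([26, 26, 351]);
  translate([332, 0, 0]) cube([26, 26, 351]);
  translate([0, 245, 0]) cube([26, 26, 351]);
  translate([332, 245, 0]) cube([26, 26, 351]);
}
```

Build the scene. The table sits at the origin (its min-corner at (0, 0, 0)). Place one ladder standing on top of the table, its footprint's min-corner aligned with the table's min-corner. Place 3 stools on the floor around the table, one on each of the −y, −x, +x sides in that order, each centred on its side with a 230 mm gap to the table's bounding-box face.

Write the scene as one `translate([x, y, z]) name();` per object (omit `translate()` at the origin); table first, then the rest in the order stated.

table();
translate([0, 0, 736]) ladder();
translate([278, -501, 0]) stool();
translate([-588, 247, 0]) stool();
translate([1144, 247, 0]) stool();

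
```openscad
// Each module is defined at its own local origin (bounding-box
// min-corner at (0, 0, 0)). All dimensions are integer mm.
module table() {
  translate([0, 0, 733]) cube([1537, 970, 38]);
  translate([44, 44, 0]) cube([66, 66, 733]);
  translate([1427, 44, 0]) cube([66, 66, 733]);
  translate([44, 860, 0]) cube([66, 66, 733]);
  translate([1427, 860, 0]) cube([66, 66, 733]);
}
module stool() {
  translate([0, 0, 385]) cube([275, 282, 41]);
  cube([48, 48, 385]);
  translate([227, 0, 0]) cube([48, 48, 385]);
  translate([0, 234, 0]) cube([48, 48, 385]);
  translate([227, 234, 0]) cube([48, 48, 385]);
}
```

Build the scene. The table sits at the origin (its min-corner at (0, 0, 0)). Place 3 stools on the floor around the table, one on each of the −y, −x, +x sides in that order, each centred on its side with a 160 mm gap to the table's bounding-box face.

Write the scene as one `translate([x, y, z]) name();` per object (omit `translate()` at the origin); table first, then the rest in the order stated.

table();
translate([631, -442, 0]) stool();
translate([-435, 344, 0]) stool();
translate([1697, 344, 0]) stool();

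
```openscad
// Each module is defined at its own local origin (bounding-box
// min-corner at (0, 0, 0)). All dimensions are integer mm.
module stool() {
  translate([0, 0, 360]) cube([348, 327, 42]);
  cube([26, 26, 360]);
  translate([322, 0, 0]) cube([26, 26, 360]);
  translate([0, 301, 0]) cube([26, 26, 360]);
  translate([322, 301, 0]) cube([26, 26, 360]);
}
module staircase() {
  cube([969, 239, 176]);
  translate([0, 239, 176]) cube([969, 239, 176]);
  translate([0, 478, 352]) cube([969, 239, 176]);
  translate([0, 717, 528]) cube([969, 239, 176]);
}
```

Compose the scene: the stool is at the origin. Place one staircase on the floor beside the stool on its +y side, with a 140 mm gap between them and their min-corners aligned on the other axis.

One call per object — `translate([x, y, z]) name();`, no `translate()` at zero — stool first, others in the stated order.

stool();
translate([0, 467, 0]) staircase();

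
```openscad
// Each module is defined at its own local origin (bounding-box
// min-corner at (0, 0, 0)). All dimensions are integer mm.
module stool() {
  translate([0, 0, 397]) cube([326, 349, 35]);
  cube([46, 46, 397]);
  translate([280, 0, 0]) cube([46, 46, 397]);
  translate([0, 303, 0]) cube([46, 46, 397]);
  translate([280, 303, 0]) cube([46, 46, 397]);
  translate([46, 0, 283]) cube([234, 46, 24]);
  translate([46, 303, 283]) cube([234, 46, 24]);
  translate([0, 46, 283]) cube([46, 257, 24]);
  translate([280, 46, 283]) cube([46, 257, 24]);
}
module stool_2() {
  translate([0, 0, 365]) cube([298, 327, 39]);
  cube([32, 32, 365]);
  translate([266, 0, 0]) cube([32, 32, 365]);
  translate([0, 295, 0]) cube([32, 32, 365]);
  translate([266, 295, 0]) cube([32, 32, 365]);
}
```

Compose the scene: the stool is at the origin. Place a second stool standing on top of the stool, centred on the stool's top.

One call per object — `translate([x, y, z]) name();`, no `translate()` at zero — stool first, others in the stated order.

stool();
translate([14, 11, 432]) stool_2();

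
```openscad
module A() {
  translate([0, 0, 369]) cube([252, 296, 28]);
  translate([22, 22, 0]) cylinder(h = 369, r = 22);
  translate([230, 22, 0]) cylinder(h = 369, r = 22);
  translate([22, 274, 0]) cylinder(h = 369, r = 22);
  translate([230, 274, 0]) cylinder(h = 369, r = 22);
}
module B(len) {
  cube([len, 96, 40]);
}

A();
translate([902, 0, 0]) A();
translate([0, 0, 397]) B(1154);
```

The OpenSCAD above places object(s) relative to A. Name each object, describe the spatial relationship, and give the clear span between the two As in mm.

A is a stool. B is a beam. A beam spans the tops of two stools. The clear span between the two stools is 650 mm.

Second stool starts at x = 902; first ends at x = 252; clear span = 902 − 252 = 650 mm.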